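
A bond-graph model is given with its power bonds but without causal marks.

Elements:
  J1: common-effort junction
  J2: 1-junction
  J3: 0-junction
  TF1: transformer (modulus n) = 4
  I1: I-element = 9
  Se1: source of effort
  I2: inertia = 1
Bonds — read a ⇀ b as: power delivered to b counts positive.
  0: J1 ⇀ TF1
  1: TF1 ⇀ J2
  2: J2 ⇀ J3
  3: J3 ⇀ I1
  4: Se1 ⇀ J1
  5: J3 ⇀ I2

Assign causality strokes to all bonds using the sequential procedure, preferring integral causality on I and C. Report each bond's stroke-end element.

b4 stroke→J1  (Se1: effort source, stroke at far end)
b0 stroke→TF1  (0-jn J1 has e-setter on 4)
b1 stroke→J2  (TF1: transformer flips bond 0)
b2 stroke→J3  (only one flow-in slot at J2)
b3 stroke→I1  (J3: bond 2 brought effort, rest push out)
b5 stroke→I2  (0-jn J3 has e-setter on 2)

bond 0 stroke→TF1
bond 1 stroke→J2
bond 2 stroke→J3
bond 3 stroke→I1
bond 4 stroke→J1
bond 5 stroke→I2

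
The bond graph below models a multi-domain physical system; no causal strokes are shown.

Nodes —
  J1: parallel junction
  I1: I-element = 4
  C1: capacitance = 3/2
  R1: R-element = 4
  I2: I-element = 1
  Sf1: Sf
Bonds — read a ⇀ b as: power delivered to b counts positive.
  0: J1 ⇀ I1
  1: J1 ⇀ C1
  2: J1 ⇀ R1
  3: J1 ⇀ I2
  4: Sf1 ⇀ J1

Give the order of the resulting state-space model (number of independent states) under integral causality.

3  (C1, I1, I2 all integral)

b4 →Sf1  (Sf1 fixes flow; stroke at Sf1)
b0 →I1  (I1 outputs flow p/I1)
b1 →J1  (C1: C, integral causality)
b2 →R1  (J1: bond 1 brought effort, rest push out)
b3 →I2  (0-jn J1 has e-setter on 1)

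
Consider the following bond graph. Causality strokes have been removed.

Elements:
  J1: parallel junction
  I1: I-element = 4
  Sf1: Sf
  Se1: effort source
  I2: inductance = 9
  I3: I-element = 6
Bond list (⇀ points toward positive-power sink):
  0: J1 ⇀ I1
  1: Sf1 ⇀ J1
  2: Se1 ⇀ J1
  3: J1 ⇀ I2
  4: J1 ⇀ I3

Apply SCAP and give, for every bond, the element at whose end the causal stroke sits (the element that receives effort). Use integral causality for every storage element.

b1 →Sf1  (Sf1 (Sf) sets flow on bond)
b2 →J1  (Se1 (Se) sets effort on bond)
b0 →I1  (J1: bond 2 brought effort, rest push out)
b3 →I2  (J1 effort already set via bond 2)
b4 →I3  (J1: bond 2 brought effort, rest push out)

b0 →I1
b1 →Sf1
b2 →J1
b3 →I2
b4 →I3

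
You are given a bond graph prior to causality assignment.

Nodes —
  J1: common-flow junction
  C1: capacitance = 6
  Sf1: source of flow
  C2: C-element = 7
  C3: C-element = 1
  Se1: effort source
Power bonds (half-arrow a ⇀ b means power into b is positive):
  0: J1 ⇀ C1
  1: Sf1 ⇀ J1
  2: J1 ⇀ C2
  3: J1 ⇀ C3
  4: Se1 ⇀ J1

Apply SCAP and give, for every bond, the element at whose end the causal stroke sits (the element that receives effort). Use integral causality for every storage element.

β0 →J1
β1 →Sf1
β2 →J1
β3 →J1
β4 →J1

bond 1 stroke at Sf1  (source Sf1 imposes f)
bond 4 stroke at J1  (Se1 (Se) sets effort on bond)
bond 0 stroke at J1  (J1 flow already set via bond 1)
bond 2 stroke at J1  (J1: bond 1 brought flow, rest push out)
bond 3 stroke at J1  (common-f at J1 fixed by 1)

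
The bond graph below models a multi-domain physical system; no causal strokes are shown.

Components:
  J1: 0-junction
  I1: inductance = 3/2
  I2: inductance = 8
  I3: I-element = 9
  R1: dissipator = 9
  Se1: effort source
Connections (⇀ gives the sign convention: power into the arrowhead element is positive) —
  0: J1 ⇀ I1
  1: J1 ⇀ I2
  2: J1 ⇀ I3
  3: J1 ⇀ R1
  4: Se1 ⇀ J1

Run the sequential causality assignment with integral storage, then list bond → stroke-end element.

β4 →J1  (source Se1 imposes e)
β0 →I1  (J1: bond 4 brought effort, rest push out)
β1 →I2  (common-e at J1 fixed by 4)
β2 →I3  (0-jn J1 has e-setter on 4)
β3 →R1  (J1 effort already set via bond 4)

b0 →I1
b1 →I2
b2 →I3
b3 →R1
b4 →J1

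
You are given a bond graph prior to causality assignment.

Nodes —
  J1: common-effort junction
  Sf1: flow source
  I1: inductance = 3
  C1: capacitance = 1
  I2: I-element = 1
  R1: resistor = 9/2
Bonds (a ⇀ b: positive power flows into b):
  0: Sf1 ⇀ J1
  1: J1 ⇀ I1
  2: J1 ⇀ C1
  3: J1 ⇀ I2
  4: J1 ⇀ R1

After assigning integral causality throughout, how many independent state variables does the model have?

3  (C1, I1, I2 all integral)

b0 →Sf1  (Sf1: flow source, stroke at near end)
b1 →I1  (I1 outputs flow p/I1)
b2 →J1  (C1: C, integral causality)
b3 →I2  (J1 effort already set via bond 2)
b4 →R1  (J1 effort already set via bond 2)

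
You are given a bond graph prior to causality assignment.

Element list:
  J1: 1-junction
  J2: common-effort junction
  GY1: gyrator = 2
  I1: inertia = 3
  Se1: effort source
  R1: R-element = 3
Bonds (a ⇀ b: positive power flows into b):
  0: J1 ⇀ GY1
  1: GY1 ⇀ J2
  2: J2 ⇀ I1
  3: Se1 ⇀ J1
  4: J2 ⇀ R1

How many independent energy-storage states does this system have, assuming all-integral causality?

β3 →J1  (Se1 fixes effort; stroke away)
β0 →GY1  (J1: last free bond brings flow in)
β1 →GY1  (GY GY1: same side as bond 0)
β2 →I1  (I1: I, integral causality)
β4 →J2  (J2: last free bond brings effort in)

1  (I1 all integral)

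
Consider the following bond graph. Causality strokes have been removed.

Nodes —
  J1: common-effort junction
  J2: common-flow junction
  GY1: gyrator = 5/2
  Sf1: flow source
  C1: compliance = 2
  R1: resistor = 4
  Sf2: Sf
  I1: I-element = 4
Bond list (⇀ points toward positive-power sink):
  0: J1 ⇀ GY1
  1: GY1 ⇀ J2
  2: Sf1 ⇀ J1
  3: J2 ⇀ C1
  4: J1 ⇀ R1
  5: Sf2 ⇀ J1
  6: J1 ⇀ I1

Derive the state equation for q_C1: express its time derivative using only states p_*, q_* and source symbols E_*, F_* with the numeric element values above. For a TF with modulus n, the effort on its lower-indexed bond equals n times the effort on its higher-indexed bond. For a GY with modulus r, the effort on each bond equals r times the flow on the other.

dq_C1/dt = 8*F_Sf1/5 + 8*F_Sf2/5 - 2*p_I1/5 - 8*q_C1/25

#2 stroke at Sf1  (source Sf1 imposes f)
#5 stroke at Sf2  (Sf2 (Sf) sets flow on bond)
#3 stroke at J2  (C1 integral (e out))
#1 stroke at GY1  (J2 needs exactly one f-in)
#0 stroke at GY1  (GY1 both-in/both-out from 1)
#6 stroke at I1  (I1 integral (f out))
#4 stroke at J1  (J1 needs exactly one e-in)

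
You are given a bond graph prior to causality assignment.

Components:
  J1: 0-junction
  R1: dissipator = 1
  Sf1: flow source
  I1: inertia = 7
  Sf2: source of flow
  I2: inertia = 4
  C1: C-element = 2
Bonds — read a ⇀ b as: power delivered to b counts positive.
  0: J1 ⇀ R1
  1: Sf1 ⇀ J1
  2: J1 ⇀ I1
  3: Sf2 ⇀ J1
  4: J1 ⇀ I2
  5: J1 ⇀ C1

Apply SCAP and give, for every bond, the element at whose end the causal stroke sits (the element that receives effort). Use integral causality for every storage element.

#0 →R1
#1 →Sf1
#2 →I1
#3 →Sf2
#4 →I2
#5 →J1

#1 stroke at Sf1  (Sf1 (Sf) sets flow on bond)
#3 stroke at Sf2  (source Sf2 imposes f)
#2 stroke at I1  (I1: I, integral causality)
#4 stroke at I2  (I2: I, integral causality)
#5 stroke at J1  (prefer integral on C1)
#0 stroke at R1  (J1 effort already set via bond 5)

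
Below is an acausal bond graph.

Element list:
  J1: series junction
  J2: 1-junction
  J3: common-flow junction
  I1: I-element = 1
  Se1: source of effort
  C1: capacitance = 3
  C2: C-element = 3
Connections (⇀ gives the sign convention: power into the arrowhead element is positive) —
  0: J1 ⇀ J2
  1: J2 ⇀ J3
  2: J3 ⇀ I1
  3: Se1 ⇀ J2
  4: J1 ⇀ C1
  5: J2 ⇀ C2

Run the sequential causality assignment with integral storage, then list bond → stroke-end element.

bond 0 stroke→J2
bond 1 stroke→J3
bond 2 stroke→I1
bond 3 stroke→J2
bond 4 stroke→J1
bond 5 stroke→J2

bond 3 stroke→J2  (Se1: effort source, stroke at far end)
bond 2 stroke→I1  (I1: I, integral causality)
bond 1 stroke→J3  (J3: bond 2 brought flow, rest push out)
bond 0 stroke→J2  (J2 flow already set via bond 1)
bond 5 stroke→J2  (J2 flow already set via bond 1)
bond 4 stroke→J1  (J1: bond 0 brought flow, rest push out)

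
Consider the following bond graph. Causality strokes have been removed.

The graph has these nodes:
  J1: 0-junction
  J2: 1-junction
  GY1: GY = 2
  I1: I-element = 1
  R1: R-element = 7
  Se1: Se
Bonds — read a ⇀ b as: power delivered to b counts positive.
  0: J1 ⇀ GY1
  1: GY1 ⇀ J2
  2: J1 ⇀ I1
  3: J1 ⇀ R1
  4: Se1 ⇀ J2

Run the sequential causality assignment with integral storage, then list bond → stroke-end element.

β4 |J2  (Se1 fixes effort; stroke away)
β1 |GY1  (closing 1-jn rule on J2)
β0 |GY1  (GY GY1: same side as bond 1)
β2 |I1  (I1 outputs flow p/I1)
β3 |J1  (only one effort-in slot at J1)

bond 0 →GY1
bond 1 →GY1
bond 2 →I1
bond 3 →J1
bond 4 →J2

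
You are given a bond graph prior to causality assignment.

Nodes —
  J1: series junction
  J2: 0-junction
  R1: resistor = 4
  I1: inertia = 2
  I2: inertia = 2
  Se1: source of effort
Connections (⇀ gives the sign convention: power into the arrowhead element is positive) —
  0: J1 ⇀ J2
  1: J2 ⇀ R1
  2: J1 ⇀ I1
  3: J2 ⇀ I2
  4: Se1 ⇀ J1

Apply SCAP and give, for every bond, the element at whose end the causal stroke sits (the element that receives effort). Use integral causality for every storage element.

#0 |J1
#1 |J2
#2 |I1
#3 |I2
#4 |J1

bond 4 |J1  (Se1: effort source, stroke at far end)
bond 2 |I1  (I1 outputs flow p/I1)
bond 0 |J1  (1-jn J1 has f-setter on 2)
bond 3 |I2  (prefer integral on I2)
bond 1 |J2  (J2: last free bond brings effort in)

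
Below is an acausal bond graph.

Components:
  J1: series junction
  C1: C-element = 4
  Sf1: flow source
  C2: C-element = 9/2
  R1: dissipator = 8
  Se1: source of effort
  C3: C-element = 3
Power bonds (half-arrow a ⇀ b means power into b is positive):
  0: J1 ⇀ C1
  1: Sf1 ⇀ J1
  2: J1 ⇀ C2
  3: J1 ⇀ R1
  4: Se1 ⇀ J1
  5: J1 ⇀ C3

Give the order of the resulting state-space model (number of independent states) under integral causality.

bond 1 stroke→Sf1  (Sf1: flow source, stroke at near end)
bond 4 stroke→J1  (Se1 (Se) sets effort on bond)
bond 0 stroke→J1  (J1: bond 1 brought flow, rest push out)
bond 2 stroke→J1  (J1: bond 1 brought flow, rest push out)
bond 3 stroke→J1  (common-f at J1 fixed by 1)
bond 5 stroke→J1  (common-f at J1 fixed by 1)

3  (C1, C2, C3 all integral)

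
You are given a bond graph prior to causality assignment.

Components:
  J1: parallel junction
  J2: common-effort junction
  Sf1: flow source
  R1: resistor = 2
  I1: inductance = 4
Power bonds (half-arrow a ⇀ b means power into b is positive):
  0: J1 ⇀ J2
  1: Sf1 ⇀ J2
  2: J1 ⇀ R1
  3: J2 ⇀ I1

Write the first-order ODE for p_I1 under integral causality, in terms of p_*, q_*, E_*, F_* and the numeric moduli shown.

dp_I1/dt = 2*F_Sf1 - p_I1/2

#1 stroke→Sf1  (Sf1 (Sf) sets flow on bond)
#3 stroke→I1  (prefer integral on I1)
#0 stroke→J2  (closing 0-jn rule on J2)
#2 stroke→J1  (J1: last free bond brings effort in)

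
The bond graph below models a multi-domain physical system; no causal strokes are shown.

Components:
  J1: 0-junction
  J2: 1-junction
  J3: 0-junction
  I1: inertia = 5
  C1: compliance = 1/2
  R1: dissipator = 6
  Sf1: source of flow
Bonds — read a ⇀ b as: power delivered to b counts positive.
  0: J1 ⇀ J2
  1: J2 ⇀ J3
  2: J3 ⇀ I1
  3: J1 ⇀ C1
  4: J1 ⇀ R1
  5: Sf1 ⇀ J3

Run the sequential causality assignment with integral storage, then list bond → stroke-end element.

bond 0 →J2
bond 1 →J3
bond 2 →I1
bond 3 →J1
bond 4 →R1
bond 5 →Sf1

b5 stroke at Sf1  (Sf1 (Sf) sets flow on bond)
b2 stroke at I1  (I1 outputs flow p/I1)
b1 stroke at J3  (J3 needs exactly one e-in)
b0 stroke at J2  (common-f at J2 fixed by 1)
b3 stroke at J1  (C1 integral (e out))
b4 stroke at R1  (J1 effort already set via bond 3)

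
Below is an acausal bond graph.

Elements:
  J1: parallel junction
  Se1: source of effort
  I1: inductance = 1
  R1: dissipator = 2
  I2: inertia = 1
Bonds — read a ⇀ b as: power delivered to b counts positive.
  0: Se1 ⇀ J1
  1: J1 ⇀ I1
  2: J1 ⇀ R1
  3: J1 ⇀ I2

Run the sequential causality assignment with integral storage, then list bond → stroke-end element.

#0 |J1  (Se1 fixes effort; stroke away)
#1 |I1  (0-jn J1 has e-setter on 0)
#2 |R1  (0-jn J1 has e-setter on 0)
#3 |I2  (J1: bond 0 brought effort, rest push out)

bond 0 →J1
bond 1 →I1
bond 2 →R1
bond 3 →I2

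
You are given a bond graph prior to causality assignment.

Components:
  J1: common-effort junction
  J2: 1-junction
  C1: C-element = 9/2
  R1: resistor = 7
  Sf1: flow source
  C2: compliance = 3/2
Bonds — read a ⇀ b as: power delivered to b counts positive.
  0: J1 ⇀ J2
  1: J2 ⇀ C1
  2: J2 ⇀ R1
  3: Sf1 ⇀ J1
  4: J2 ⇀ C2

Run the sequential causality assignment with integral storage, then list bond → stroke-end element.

β0 →J1
β1 →J2
β2 →J2
β3 →Sf1
β4 →J2

bond 3 |Sf1  (source Sf1 imposes f)
bond 0 |J1  (J1 needs exactly one e-in)
bond 1 |J2  (J2 flow already set via bond 0)
bond 2 |J2  (J2: bond 0 brought flow, rest push out)
bond 4 |J2  (common-f at J2 fixed by 0)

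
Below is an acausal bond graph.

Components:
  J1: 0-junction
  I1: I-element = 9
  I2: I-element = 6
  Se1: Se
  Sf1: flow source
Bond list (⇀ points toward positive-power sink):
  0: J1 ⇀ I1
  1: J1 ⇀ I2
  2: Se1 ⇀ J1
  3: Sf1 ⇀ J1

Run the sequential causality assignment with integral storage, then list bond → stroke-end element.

bond 0 stroke→I1
bond 1 stroke→I2
bond 2 stroke→J1
bond 3 stroke→Sf1

b2 |J1  (Se1 fixes effort; stroke away)
b3 |Sf1  (Sf1 fixes flow; stroke at Sf1)
b0 |I1  (0-jn J1 has e-setter on 2)
b1 |I2  (common-e at J1 fixed by 2)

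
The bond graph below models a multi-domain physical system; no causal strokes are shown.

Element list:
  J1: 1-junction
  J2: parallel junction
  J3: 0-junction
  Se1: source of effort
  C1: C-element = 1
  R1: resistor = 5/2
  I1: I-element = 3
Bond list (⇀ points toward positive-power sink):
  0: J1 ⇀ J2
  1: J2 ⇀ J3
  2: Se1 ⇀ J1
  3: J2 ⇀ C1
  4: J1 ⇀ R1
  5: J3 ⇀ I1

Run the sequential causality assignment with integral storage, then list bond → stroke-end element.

b0 stroke→J1
b1 stroke→J3
b2 stroke→J1
b3 stroke→J2
b4 stroke→R1
b5 stroke→I1

β2 |J1  (Se1 fixes effort; stroke away)
β3 |J2  (C1: C, integral causality)
β0 |J1  (J2: bond 3 brought effort, rest push out)
β1 |J3  (0-jn J2 has e-setter on 3)
β5 |I1  (0-jn J3 has e-setter on 1)
β4 |R1  (J1: last free bond brings flow in)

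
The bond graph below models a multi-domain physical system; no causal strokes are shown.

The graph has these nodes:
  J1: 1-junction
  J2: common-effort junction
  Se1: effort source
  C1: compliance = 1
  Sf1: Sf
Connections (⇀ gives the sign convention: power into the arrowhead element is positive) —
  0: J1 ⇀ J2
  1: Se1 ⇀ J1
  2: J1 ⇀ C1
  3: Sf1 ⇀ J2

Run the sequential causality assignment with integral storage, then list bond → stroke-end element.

bond 0 stroke at J2
bond 1 stroke at J1
bond 2 stroke at J1
bond 3 stroke at Sf1

bond 1 stroke at J1  (Se1: effort source, stroke at far end)
bond 3 stroke at Sf1  (Sf1 (Sf) sets flow on bond)
bond 0 stroke at J2  (J2: last free bond brings effort in)
bond 2 stroke at J1  (1-jn J1 has f-setter on 0)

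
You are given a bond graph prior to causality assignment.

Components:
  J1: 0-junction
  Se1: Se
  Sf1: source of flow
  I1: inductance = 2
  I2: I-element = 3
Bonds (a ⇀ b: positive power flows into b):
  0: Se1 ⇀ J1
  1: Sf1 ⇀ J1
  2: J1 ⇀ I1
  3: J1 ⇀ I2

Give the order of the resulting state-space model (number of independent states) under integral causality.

2  (I1, I2 all integral)

bond 0 |J1  (Se1 (Se) sets effort on bond)
bond 1 |Sf1  (source Sf1 imposes f)
bond 2 |I1  (0-jn J1 has e-setter on 0)
bond 3 |I2  (common-e at J1 fixed by 0)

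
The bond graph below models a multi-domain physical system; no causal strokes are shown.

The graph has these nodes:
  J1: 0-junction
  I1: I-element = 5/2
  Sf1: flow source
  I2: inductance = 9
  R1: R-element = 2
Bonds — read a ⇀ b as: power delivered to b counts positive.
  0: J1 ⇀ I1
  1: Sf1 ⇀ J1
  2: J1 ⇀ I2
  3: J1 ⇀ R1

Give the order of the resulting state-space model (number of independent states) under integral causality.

b1 |Sf1  (Sf1: flow source, stroke at near end)
b0 |I1  (prefer integral on I1)
b2 |I2  (I2 outputs flow p/I2)
b3 |J1  (J1 needs exactly one e-in)

2  (I1, I2 all integral)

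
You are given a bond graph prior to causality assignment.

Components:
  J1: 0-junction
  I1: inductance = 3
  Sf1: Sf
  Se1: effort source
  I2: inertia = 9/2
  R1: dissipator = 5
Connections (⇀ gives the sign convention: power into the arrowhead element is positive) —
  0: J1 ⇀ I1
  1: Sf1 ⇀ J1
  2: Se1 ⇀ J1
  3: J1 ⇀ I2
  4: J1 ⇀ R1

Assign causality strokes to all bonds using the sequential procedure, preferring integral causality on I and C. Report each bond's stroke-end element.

β1 |Sf1  (source Sf1 imposes f)
β2 |J1  (source Se1 imposes e)
β0 |I1  (J1 effort already set via bond 2)
β3 |I2  (J1: bond 2 brought effort, rest push out)
β4 |R1  (J1: bond 2 brought effort, rest push out)

β0 stroke at I1
β1 stroke at Sf1
β2 stroke at J1
β3 stroke at I2
β4 stroke at R1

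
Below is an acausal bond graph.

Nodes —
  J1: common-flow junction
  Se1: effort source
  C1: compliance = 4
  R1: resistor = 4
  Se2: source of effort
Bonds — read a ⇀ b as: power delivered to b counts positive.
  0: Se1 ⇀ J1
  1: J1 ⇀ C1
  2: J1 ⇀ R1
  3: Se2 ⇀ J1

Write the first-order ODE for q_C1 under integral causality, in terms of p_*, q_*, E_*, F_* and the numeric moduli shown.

dq_C1/dt = E_Se1/4 + E_Se2/4 - q_C1/16

#0 stroke at J1  (source Se1 imposes e)
#3 stroke at J1  (Se2 (Se) sets effort on bond)
#1 stroke at J1  (C1: C, integral causality)
#2 stroke at R1  (closing 1-jn rule on J1)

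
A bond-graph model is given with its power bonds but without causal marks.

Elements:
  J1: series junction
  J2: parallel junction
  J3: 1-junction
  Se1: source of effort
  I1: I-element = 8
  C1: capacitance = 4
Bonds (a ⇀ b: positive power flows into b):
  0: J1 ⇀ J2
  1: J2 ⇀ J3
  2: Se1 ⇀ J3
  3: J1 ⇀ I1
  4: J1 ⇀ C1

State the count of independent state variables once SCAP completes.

2  (C1, I1 all integral)

#2 stroke→J3  (source Se1 imposes e)
#1 stroke→J2  (only one flow-in slot at J3)
#0 stroke→J1  (J2: bond 1 brought effort, rest push out)
#3 stroke→I1  (prefer integral on I1)
#4 stroke→J1  (1-jn J1 has f-setter on 3)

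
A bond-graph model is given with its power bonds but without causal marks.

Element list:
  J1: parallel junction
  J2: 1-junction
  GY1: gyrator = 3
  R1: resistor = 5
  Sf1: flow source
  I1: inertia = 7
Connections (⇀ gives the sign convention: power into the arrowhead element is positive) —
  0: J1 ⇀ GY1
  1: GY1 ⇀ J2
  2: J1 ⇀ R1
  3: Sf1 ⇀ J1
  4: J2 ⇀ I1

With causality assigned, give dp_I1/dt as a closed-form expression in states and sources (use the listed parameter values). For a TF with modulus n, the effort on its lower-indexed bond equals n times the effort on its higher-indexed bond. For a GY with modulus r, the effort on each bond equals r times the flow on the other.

b3 stroke→Sf1  (source Sf1 imposes f)
b4 stroke→I1  (I1 integral (f out))
b1 stroke→J2  (common-f at J2 fixed by 4)
b0 stroke→J1  (GY1: gyrator matches bond 1)
b2 stroke→R1  (0-jn J1 has e-setter on 0)

dp_I1/dt = 3*F_Sf1 - 9*p_I1/35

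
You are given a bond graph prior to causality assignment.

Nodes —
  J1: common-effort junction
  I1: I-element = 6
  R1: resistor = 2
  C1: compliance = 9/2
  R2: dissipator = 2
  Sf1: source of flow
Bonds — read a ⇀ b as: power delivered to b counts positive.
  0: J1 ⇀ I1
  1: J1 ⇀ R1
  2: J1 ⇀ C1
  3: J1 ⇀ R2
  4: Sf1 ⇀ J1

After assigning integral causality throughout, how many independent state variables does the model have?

2  (C1, I1 all integral)

bond 4 stroke→Sf1  (source Sf1 imposes f)
bond 0 stroke→I1  (prefer integral on I1)
bond 2 stroke→J1  (C1 integral (e out))
bond 1 stroke→R1  (0-jn J1 has e-setter on 2)
bond 3 stroke→R2  (J1: bond 2 brought effort, rest push out)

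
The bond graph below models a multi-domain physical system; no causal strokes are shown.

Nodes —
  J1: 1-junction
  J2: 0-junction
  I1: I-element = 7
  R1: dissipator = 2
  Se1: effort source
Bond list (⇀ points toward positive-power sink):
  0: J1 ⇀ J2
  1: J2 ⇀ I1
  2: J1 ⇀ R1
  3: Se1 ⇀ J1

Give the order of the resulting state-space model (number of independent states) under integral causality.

β3 stroke→J1  (Se1: effort source, stroke at far end)
β1 stroke→I1  (I1: I, integral causality)
β0 stroke→J2  (closing 0-jn rule on J2)
β2 stroke→J1  (J1: bond 0 brought flow, rest push out)

1  (I1 all integral)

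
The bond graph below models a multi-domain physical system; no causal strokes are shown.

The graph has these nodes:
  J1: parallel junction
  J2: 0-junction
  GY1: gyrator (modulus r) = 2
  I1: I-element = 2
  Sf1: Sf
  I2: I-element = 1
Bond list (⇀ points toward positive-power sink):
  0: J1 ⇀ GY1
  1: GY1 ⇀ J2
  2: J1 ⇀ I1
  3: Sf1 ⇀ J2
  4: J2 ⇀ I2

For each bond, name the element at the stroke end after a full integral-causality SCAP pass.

β0 stroke→J1
β1 stroke→J2
β2 stroke→I1
β3 stroke→Sf1
β4 stroke→I2

β3 →Sf1  (Sf1: flow source, stroke at near end)
β2 →I1  (prefer integral on I1)
β0 →J1  (J1 needs exactly one e-in)
β1 →J2  (GY GY1: same side as bond 0)
β4 →I2  (J2: bond 1 brought effort, rest push out)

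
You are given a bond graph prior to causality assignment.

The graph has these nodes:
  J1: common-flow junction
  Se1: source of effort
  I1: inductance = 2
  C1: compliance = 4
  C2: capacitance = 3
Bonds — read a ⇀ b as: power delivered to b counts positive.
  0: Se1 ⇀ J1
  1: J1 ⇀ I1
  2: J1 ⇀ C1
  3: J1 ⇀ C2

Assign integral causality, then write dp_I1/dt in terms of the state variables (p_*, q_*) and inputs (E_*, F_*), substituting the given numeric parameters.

dp_I1/dt = E_Se1 - q_C1/4 - q_C2/3

β0 stroke→J1  (Se1 (Se) sets effort on bond)
β1 stroke→I1  (I1 integral (f out))
β2 stroke→J1  (J1: bond 1 brought flow, rest push out)
β3 stroke→J1  (J1: bond 1 brought flow, rest push out)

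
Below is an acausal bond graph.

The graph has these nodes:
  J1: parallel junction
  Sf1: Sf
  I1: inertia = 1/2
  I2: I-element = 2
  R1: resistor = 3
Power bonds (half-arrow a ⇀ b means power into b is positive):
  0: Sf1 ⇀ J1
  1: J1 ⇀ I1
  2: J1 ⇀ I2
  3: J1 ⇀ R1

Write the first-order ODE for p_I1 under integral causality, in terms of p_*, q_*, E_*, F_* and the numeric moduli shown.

dp_I1/dt = 3*F_Sf1 - 6*p_I1 - 3*p_I2/2

bond 0 |Sf1  (source Sf1 imposes f)
bond 1 |I1  (I1 integral (f out))
bond 2 |I2  (I2: I, integral causality)
bond 3 |J1  (J1: last free bond brings effort in)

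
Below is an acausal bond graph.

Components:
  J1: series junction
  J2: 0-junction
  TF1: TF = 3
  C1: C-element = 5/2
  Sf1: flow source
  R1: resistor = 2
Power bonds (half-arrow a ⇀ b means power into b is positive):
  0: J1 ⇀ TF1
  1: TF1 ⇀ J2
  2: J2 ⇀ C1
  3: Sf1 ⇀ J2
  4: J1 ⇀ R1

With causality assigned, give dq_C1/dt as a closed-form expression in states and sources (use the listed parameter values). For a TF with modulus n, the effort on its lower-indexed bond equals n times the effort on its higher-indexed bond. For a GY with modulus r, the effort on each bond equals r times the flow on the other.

#3 stroke at Sf1  (Sf1 (Sf) sets flow on bond)
#2 stroke at J2  (C1 outputs effort q/C1)
#1 stroke at TF1  (J2 effort already set via bond 2)
#0 stroke at J1  (through TF1, causality passes straight; one stroke at TF1)
#4 stroke at R1  (only one flow-in slot at J1)

dq_C1/dt = F_Sf1 - 9*q_C1/5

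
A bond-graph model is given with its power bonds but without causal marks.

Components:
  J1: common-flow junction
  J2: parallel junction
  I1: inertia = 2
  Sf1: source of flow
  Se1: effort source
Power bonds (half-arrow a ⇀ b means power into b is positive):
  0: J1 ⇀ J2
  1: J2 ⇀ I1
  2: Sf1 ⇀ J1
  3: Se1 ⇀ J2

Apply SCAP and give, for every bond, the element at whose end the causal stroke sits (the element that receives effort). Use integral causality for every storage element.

bond 2 →Sf1  (Sf1 (Sf) sets flow on bond)
bond 3 →J2  (Se1 (Se) sets effort on bond)
bond 0 →J1  (J1: bond 2 brought flow, rest push out)
bond 1 →I1  (J2 effort already set via bond 3)

b0 stroke at J1
b1 stroke at I1
b2 stroke at Sf1
b3 stroke at J2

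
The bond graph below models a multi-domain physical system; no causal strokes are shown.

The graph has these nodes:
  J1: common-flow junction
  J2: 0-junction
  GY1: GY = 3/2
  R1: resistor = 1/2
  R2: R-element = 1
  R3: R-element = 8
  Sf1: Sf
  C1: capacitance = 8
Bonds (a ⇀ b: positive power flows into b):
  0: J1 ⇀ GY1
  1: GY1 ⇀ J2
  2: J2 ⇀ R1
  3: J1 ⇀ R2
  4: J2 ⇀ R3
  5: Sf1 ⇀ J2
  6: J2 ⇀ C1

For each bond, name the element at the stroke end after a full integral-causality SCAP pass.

bond 0 →GY1
bond 1 →GY1
bond 2 →R1
bond 3 →J1
bond 4 →R3
bond 5 →Sf1
bond 6 →J2

β5 |Sf1  (Sf1 (Sf) sets flow on bond)
β6 |J2  (prefer integral on C1)
β1 |GY1  (J2: bond 6 brought effort, rest push out)
β2 |R1  (J2 effort already set via bond 6)
β4 |R3  (0-jn J2 has e-setter on 6)
β0 |GY1  (GY1 both-in/both-out from 1)
β3 |J1  (J1: bond 0 brought flow, rest push out)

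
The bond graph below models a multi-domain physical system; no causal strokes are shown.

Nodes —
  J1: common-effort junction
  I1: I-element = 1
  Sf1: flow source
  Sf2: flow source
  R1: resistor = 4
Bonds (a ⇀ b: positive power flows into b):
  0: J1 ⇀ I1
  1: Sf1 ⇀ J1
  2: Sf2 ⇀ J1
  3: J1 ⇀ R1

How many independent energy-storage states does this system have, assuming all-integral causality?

1  (I1 all integral)

bond 1 stroke at Sf1  (Sf1: flow source, stroke at near end)
bond 2 stroke at Sf2  (Sf2 fixes flow; stroke at Sf2)
bond 0 stroke at I1  (I1: I, integral causality)
bond 3 stroke at J1  (closing 0-jn rule on J1)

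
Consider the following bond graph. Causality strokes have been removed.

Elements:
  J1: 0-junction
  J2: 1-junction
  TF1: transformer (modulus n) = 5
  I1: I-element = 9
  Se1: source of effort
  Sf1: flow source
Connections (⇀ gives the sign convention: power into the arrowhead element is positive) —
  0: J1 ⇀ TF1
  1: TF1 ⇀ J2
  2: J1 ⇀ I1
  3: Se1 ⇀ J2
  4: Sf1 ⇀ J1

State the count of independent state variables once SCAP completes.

#3 |J2  (source Se1 imposes e)
#4 |Sf1  (Sf1 (Sf) sets flow on bond)
#1 |TF1  (closing 1-jn rule on J2)
#0 |J1  (TF1: transformer flips bond 1)
#2 |I1  (J1 effort already set via bond 0)

1  (I1 all integral)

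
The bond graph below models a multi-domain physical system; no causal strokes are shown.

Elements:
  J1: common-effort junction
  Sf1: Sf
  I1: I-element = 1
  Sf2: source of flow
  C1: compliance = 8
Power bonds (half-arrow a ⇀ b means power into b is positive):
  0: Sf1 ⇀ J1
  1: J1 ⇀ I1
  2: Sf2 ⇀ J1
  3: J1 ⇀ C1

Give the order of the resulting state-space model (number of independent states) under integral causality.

β0 stroke→Sf1  (Sf1: flow source, stroke at near end)
β2 stroke→Sf2  (Sf2: flow source, stroke at near end)
β1 stroke→I1  (I1 integral (f out))
β3 stroke→J1  (only one effort-in slot at J1)

2  (C1, I1 all integral)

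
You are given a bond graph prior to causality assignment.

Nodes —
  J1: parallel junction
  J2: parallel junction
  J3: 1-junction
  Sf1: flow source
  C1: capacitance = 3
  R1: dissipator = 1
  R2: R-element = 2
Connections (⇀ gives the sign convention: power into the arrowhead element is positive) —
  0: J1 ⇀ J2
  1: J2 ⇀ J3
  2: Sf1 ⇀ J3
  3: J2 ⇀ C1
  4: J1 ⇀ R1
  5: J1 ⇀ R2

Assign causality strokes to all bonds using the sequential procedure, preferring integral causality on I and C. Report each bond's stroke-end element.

b2 stroke at Sf1  (source Sf1 imposes f)
b1 stroke at J3  (1-jn J3 has f-setter on 2)
b3 stroke at J2  (prefer integral on C1)
b0 stroke at J1  (J2: bond 3 brought effort, rest push out)
b4 stroke at R1  (common-e at J1 fixed by 0)
b5 stroke at R2  (common-e at J1 fixed by 0)

b0 |J1
b1 |J3
b2 |Sf1
b3 |J2
b4 |R1
b5 |R2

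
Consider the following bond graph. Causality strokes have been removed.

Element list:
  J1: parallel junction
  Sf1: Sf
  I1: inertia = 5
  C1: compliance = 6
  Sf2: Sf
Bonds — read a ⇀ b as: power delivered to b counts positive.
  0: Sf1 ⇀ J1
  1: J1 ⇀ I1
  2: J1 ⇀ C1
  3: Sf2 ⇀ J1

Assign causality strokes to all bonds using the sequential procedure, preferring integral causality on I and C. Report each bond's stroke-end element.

#0 |Sf1
#1 |I1
#2 |J1
#3 |Sf2

b0 |Sf1  (source Sf1 imposes f)
b3 |Sf2  (Sf2 (Sf) sets flow on bond)
b1 |I1  (I1 outputs flow p/I1)
b2 |J1  (closing 0-jn rule on J1)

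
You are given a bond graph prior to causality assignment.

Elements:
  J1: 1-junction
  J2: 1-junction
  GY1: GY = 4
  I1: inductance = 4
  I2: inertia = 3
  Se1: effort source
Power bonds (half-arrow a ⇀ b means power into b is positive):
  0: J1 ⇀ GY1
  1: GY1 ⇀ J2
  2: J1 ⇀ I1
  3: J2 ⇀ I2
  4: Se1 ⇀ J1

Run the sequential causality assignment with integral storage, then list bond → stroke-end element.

#4 stroke at J1  (Se1 fixes effort; stroke away)
#2 stroke at I1  (I1 integral (f out))
#0 stroke at J1  (J1: bond 2 brought flow, rest push out)
#1 stroke at J2  (GY1 both-in/both-out from 0)
#3 stroke at I2  (J2: last free bond brings flow in)

b0 |J1
b1 |J2
b2 |I1
b3 |I2
b4 |J1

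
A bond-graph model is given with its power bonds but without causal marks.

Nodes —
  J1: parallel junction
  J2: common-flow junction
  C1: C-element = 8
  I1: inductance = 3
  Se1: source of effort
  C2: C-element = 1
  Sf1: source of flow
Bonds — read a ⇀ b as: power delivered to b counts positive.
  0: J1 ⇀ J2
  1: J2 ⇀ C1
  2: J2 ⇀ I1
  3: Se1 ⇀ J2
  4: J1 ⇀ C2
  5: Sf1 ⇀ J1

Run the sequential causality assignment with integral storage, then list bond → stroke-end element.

bond 0 →J2
bond 1 →J2
bond 2 →I1
bond 3 →J2
bond 4 →J1
bond 5 →Sf1

bond 3 →J2  (Se1 (Se) sets effort on bond)
bond 5 →Sf1  (source Sf1 imposes f)
bond 1 →J2  (prefer integral on C1)
bond 2 →I1  (prefer integral on I1)
bond 0 →J2  (J2: bond 2 brought flow, rest push out)
bond 4 →J1  (only one effort-in slot at J1)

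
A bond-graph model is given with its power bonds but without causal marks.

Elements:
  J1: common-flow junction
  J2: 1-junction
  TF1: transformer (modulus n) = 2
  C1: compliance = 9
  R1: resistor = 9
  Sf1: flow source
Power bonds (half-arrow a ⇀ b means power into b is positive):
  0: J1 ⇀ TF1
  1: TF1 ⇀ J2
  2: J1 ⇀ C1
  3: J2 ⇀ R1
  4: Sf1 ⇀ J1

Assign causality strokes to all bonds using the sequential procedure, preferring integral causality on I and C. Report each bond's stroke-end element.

b0 stroke at J1
b1 stroke at TF1
b2 stroke at J1
b3 stroke at J2
b4 stroke at Sf1

β4 stroke at Sf1  (Sf1 (Sf) sets flow on bond)
β0 stroke at J1  (common-f at J1 fixed by 4)
β2 stroke at J1  (1-jn J1 has f-setter on 4)
β1 stroke at TF1  (TF TF1: opposite of bond 0)
β3 stroke at J2  (J2: bond 1 brought flow, rest push out)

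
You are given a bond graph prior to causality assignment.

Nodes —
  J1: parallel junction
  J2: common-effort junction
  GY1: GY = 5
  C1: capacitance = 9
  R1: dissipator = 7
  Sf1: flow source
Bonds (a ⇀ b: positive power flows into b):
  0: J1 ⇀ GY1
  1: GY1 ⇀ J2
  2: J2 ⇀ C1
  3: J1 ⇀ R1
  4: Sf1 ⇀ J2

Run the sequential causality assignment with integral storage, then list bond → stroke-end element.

b4 →Sf1  (Sf1: flow source, stroke at near end)
b2 →J2  (C1 outputs effort q/C1)
b1 →GY1  (J2 effort already set via bond 2)
b0 →GY1  (GY1 both-in/both-out from 1)
b3 →J1  (J1 needs exactly one e-in)

b0 |GY1
b1 |GY1
b2 |J2
b3 |J1
b4 |Sf1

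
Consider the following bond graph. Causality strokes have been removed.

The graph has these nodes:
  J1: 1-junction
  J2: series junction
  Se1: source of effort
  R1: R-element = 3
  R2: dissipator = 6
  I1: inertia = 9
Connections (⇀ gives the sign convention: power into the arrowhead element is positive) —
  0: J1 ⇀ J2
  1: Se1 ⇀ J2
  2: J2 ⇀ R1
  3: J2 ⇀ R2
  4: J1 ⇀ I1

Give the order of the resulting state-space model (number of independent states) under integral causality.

bond 1 →J2  (Se1: effort source, stroke at far end)
bond 4 →I1  (I1 outputs flow p/I1)
bond 0 →J1  (common-f at J1 fixed by 4)
bond 2 →J2  (common-f at J2 fixed by 0)
bond 3 →J2  (common-f at J2 fixed by 0)

1  (I1 all integral)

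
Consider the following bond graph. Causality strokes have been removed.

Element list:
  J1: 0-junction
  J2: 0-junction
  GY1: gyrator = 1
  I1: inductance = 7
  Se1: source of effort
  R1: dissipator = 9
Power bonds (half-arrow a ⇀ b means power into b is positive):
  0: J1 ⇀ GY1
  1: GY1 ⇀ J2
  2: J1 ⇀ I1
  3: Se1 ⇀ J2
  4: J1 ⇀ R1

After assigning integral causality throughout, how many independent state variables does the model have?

1  (I1 all integral)

b3 stroke→J2  (Se1 fixes effort; stroke away)
b1 stroke→GY1  (J2 effort already set via bond 3)
b0 stroke→GY1  (GY1: gyrator matches bond 1)
b2 stroke→I1  (I1 outputs flow p/I1)
b4 stroke→J1  (J1: last free bond brings effort in)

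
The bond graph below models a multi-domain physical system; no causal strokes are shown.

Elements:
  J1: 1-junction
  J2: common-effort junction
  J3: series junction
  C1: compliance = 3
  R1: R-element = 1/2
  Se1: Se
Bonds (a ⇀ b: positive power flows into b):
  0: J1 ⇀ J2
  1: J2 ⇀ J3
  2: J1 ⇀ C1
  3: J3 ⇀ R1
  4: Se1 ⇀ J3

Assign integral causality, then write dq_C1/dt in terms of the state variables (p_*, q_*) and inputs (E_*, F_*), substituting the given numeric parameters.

#4 stroke at J3  (Se1 (Se) sets effort on bond)
#2 stroke at J1  (prefer integral on C1)
#0 stroke at J2  (J1 needs exactly one f-in)
#1 stroke at J3  (J2: bond 0 brought effort, rest push out)
#3 stroke at R1  (J3: last free bond brings flow in)

dq_C1/dt = 2*E_Se1 - 2*q_C1/3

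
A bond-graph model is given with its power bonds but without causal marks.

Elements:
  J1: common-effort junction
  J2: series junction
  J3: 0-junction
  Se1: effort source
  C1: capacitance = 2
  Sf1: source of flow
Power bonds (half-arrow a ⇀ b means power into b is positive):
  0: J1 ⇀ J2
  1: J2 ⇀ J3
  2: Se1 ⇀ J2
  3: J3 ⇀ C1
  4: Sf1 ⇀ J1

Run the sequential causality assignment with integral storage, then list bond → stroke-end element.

β2 stroke→J2  (Se1 (Se) sets effort on bond)
β4 stroke→Sf1  (Sf1 (Sf) sets flow on bond)
β0 stroke→J1  (J1 needs exactly one e-in)
β1 stroke→J2  (common-f at J2 fixed by 0)
β3 stroke→J3  (J3: last free bond brings effort in)

b0 |J1
b1 |J2
b2 |J2
b3 |J3
b4 |Sf1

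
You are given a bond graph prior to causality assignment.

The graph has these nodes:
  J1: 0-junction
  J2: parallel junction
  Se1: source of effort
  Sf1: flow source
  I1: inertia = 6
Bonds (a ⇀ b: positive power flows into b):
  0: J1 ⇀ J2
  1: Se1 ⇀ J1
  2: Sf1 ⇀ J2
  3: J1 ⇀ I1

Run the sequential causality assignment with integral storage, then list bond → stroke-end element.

b0 →J2
b1 →J1
b2 →Sf1
b3 →I1

b1 →J1  (Se1: effort source, stroke at far end)
b2 →Sf1  (source Sf1 imposes f)
b0 →J2  (J1: bond 1 brought effort, rest push out)
b3 →I1  (J1: bond 1 brought effort, rest push out)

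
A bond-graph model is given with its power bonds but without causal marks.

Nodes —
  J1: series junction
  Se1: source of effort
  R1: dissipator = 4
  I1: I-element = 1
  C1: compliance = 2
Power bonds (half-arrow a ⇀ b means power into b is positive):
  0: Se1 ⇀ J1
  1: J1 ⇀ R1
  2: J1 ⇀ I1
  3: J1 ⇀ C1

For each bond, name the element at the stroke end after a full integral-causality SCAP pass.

b0 |J1
b1 |J1
b2 |I1
b3 |J1

#0 stroke→J1  (source Se1 imposes e)
#2 stroke→I1  (I1: I, integral causality)
#1 stroke→J1  (J1: bond 2 brought flow, rest push out)
#3 stroke→J1  (common-f at J1 fixed by 2)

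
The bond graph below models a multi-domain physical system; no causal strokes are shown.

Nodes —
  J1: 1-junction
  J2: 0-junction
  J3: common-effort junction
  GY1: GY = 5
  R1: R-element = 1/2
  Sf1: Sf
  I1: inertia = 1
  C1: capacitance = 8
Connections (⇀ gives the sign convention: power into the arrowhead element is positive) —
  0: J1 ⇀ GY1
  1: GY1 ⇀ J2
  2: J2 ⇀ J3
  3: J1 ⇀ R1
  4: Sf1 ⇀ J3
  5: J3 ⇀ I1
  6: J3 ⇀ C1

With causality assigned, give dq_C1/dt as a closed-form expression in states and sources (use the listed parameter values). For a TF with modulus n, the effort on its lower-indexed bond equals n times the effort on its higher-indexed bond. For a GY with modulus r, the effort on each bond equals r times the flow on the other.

bond 4 stroke→Sf1  (Sf1: flow source, stroke at near end)
bond 5 stroke→I1  (prefer integral on I1)
bond 6 stroke→J3  (prefer integral on C1)
bond 2 stroke→J2  (0-jn J3 has e-setter on 6)
bond 1 stroke→GY1  (common-e at J2 fixed by 2)
bond 0 stroke→GY1  (GY1 both-in/both-out from 1)
bond 3 stroke→J1  (J1: bond 0 brought flow, rest push out)

dq_C1/dt = F_Sf1 - p_I1 - q_C1/400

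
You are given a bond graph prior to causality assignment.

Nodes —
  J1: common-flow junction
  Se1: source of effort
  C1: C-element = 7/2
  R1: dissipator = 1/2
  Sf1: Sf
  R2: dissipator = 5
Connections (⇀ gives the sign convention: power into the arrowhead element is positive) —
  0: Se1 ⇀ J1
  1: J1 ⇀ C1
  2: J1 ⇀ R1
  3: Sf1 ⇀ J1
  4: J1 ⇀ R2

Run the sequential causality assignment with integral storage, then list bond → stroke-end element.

β0 →J1  (Se1: effort source, stroke at far end)
β3 →Sf1  (Sf1 fixes flow; stroke at Sf1)
β1 →J1  (common-f at J1 fixed by 3)
β2 →J1  (J1 flow already set via bond 3)
β4 →J1  (J1: bond 3 brought flow, rest push out)

#0 stroke→J1
#1 stroke→J1
#2 stroke→J1
#3 stroke→Sf1
#4 stroke→J1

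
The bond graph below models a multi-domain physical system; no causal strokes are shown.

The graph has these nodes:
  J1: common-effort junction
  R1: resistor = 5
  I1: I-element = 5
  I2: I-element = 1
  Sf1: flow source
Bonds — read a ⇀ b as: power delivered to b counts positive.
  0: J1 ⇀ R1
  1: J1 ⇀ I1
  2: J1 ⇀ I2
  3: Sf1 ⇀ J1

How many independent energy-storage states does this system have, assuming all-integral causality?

2  (I1, I2 all integral)

#3 stroke→Sf1  (source Sf1 imposes f)
#1 stroke→I1  (I1 outputs flow p/I1)
#2 stroke→I2  (I2 outputs flow p/I2)
#0 stroke→J1  (closing 0-jn rule on J1)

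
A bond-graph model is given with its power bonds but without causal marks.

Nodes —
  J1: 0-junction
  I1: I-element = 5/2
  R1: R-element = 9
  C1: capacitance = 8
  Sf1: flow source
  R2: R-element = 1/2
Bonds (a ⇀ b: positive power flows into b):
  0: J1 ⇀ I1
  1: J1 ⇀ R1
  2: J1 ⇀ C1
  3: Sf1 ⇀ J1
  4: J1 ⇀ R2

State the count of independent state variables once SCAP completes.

2  (C1, I1 all integral)

b3 stroke at Sf1  (Sf1 (Sf) sets flow on bond)
b0 stroke at I1  (I1: I, integral causality)
b2 stroke at J1  (C1: C, integral causality)
b1 stroke at R1  (0-jn J1 has e-setter on 2)
b4 stroke at R2  (common-e at J1 fixed by 2)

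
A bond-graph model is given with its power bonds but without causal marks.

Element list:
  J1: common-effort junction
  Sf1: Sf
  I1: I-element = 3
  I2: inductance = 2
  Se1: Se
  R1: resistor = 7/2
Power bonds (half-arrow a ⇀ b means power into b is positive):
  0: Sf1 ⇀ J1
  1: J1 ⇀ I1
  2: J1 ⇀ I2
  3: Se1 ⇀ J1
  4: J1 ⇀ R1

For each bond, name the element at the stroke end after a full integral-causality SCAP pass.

bond 0 stroke→Sf1  (Sf1: flow source, stroke at near end)
bond 3 stroke→J1  (Se1: effort source, stroke at far end)
bond 1 stroke→I1  (common-e at J1 fixed by 3)
bond 2 stroke→I2  (common-e at J1 fixed by 3)
bond 4 stroke→R1  (J1: bond 3 brought effort, rest push out)

#0 stroke at Sf1
#1 stroke at I1
#2 stroke at I2
#3 stroke at J1
#4 stroke at R1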